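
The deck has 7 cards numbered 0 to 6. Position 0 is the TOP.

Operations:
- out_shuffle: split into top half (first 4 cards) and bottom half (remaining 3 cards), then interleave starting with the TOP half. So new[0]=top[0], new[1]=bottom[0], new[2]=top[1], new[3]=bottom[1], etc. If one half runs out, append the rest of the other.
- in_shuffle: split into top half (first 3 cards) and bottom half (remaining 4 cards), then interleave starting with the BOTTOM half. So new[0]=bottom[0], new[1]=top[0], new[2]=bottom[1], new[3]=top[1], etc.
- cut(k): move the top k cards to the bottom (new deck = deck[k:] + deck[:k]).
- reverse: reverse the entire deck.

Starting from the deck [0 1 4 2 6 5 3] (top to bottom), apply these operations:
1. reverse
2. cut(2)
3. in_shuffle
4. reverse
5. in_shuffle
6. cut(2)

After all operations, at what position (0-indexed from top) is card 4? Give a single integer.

After op 1 (reverse): [3 5 6 2 4 1 0]
After op 2 (cut(2)): [6 2 4 1 0 3 5]
After op 3 (in_shuffle): [1 6 0 2 3 4 5]
After op 4 (reverse): [5 4 3 2 0 6 1]
After op 5 (in_shuffle): [2 5 0 4 6 3 1]
After op 6 (cut(2)): [0 4 6 3 1 2 5]
Card 4 is at position 1.

Answer: 1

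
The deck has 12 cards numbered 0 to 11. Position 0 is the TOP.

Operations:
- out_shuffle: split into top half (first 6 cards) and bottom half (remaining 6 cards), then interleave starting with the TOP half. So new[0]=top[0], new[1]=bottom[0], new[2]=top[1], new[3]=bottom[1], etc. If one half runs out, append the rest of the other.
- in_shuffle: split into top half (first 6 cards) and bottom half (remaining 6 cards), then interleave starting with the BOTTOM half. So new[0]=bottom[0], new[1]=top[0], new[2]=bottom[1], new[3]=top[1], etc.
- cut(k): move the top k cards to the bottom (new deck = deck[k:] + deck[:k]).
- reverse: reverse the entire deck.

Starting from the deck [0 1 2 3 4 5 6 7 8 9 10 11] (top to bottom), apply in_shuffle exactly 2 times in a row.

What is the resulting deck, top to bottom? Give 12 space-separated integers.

After op 1 (in_shuffle): [6 0 7 1 8 2 9 3 10 4 11 5]
After op 2 (in_shuffle): [9 6 3 0 10 7 4 1 11 8 5 2]

Answer: 9 6 3 0 10 7 4 1 11 8 5 2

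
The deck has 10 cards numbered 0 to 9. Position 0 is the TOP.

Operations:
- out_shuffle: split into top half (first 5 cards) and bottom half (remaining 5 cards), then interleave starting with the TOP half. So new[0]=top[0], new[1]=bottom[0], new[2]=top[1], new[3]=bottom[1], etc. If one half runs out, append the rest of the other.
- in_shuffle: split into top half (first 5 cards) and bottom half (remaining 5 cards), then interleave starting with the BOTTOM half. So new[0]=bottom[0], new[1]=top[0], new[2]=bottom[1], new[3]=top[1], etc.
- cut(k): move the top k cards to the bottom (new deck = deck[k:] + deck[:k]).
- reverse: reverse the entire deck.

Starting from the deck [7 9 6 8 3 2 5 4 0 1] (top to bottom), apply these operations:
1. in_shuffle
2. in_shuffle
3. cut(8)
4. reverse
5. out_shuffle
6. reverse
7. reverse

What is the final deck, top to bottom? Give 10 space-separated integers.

After op 1 (in_shuffle): [2 7 5 9 4 6 0 8 1 3]
After op 2 (in_shuffle): [6 2 0 7 8 5 1 9 3 4]
After op 3 (cut(8)): [3 4 6 2 0 7 8 5 1 9]
After op 4 (reverse): [9 1 5 8 7 0 2 6 4 3]
After op 5 (out_shuffle): [9 0 1 2 5 6 8 4 7 3]
After op 6 (reverse): [3 7 4 8 6 5 2 1 0 9]
After op 7 (reverse): [9 0 1 2 5 6 8 4 7 3]

Answer: 9 0 1 2 5 6 8 4 7 3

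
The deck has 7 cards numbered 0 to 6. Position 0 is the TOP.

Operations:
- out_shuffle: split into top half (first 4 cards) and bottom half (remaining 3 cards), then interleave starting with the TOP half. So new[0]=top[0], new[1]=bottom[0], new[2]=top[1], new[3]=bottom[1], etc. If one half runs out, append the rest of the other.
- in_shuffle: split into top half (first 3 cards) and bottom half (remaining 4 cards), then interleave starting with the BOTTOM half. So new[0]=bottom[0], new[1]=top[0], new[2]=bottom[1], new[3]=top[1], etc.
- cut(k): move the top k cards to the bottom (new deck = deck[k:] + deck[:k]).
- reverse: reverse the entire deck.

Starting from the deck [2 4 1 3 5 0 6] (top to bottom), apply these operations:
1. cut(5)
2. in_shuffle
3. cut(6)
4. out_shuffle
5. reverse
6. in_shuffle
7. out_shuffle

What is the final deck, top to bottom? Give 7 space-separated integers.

Answer: 3 6 1 0 4 5 2

Derivation:
After op 1 (cut(5)): [0 6 2 4 1 3 5]
After op 2 (in_shuffle): [4 0 1 6 3 2 5]
After op 3 (cut(6)): [5 4 0 1 6 3 2]
After op 4 (out_shuffle): [5 6 4 3 0 2 1]
After op 5 (reverse): [1 2 0 3 4 6 5]
After op 6 (in_shuffle): [3 1 4 2 6 0 5]
After op 7 (out_shuffle): [3 6 1 0 4 5 2]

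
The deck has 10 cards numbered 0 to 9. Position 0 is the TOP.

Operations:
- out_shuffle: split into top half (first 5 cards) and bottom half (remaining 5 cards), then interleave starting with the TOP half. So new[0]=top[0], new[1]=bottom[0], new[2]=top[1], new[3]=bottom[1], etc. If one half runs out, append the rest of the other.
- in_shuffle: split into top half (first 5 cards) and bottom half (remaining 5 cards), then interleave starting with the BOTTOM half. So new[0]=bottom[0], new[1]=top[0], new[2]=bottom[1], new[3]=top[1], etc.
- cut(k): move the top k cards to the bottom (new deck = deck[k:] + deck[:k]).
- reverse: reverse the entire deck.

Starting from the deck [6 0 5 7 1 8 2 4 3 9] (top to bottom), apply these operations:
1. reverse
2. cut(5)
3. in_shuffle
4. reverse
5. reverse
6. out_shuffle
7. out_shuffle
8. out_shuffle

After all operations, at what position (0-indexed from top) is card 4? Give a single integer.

Answer: 5

Derivation:
After op 1 (reverse): [9 3 4 2 8 1 7 5 0 6]
After op 2 (cut(5)): [1 7 5 0 6 9 3 4 2 8]
After op 3 (in_shuffle): [9 1 3 7 4 5 2 0 8 6]
After op 4 (reverse): [6 8 0 2 5 4 7 3 1 9]
After op 5 (reverse): [9 1 3 7 4 5 2 0 8 6]
After op 6 (out_shuffle): [9 5 1 2 3 0 7 8 4 6]
After op 7 (out_shuffle): [9 0 5 7 1 8 2 4 3 6]
After op 8 (out_shuffle): [9 8 0 2 5 4 7 3 1 6]
Card 4 is at position 5.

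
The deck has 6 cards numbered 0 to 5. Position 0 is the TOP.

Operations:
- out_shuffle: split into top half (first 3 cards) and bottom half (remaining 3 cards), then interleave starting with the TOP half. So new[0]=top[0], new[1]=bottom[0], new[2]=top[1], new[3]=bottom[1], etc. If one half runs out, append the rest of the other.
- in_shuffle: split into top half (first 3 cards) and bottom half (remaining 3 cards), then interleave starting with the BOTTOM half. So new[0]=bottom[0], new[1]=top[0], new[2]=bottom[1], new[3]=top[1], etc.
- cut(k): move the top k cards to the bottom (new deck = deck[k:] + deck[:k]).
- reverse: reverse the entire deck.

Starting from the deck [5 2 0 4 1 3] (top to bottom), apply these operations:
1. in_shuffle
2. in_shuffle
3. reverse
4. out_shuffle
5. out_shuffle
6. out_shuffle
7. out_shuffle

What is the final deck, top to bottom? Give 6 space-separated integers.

Answer: 1 0 5 3 4 2

Derivation:
After op 1 (in_shuffle): [4 5 1 2 3 0]
After op 2 (in_shuffle): [2 4 3 5 0 1]
After op 3 (reverse): [1 0 5 3 4 2]
After op 4 (out_shuffle): [1 3 0 4 5 2]
After op 5 (out_shuffle): [1 4 3 5 0 2]
After op 6 (out_shuffle): [1 5 4 0 3 2]
After op 7 (out_shuffle): [1 0 5 3 4 2]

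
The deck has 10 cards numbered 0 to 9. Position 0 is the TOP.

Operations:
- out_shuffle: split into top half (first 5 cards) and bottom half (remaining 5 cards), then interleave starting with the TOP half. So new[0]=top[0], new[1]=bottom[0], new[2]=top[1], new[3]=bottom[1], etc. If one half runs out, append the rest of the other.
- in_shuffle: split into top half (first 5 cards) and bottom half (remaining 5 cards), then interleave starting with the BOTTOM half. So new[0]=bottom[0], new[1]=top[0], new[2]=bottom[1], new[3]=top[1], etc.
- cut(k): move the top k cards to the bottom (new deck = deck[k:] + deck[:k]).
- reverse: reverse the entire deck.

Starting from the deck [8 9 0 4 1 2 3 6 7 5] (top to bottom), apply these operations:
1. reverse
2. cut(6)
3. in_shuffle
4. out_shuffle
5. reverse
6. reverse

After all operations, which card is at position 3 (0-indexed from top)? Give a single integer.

Answer: 2

Derivation:
After op 1 (reverse): [5 7 6 3 2 1 4 0 9 8]
After op 2 (cut(6)): [4 0 9 8 5 7 6 3 2 1]
After op 3 (in_shuffle): [7 4 6 0 3 9 2 8 1 5]
After op 4 (out_shuffle): [7 9 4 2 6 8 0 1 3 5]
After op 5 (reverse): [5 3 1 0 8 6 2 4 9 7]
After op 6 (reverse): [7 9 4 2 6 8 0 1 3 5]
Position 3: card 2.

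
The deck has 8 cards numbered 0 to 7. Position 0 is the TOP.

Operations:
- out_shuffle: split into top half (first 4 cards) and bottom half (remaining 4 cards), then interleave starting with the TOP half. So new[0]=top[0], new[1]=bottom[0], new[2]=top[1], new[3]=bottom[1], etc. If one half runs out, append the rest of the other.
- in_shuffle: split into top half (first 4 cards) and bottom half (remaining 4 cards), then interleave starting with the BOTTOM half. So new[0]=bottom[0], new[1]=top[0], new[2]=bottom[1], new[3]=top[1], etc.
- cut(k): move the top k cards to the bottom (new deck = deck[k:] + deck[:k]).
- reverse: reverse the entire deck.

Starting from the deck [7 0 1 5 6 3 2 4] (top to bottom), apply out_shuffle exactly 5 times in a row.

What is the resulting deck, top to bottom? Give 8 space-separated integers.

After op 1 (out_shuffle): [7 6 0 3 1 2 5 4]
After op 2 (out_shuffle): [7 1 6 2 0 5 3 4]
After op 3 (out_shuffle): [7 0 1 5 6 3 2 4]
After op 4 (out_shuffle): [7 6 0 3 1 2 5 4]
After op 5 (out_shuffle): [7 1 6 2 0 5 3 4]

Answer: 7 1 6 2 0 5 3 4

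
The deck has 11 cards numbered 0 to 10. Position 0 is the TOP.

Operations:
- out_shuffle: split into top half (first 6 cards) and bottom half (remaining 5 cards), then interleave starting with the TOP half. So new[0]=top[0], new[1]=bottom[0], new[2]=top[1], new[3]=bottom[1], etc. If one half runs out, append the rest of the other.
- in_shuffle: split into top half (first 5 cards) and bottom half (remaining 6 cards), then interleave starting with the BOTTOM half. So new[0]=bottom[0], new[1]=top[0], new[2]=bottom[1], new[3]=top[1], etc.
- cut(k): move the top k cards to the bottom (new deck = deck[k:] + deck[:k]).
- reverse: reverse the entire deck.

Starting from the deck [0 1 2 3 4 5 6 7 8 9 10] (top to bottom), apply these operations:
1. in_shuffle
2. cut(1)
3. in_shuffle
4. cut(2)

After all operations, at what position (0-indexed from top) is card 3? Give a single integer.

Answer: 0

Derivation:
After op 1 (in_shuffle): [5 0 6 1 7 2 8 3 9 4 10]
After op 2 (cut(1)): [0 6 1 7 2 8 3 9 4 10 5]
After op 3 (in_shuffle): [8 0 3 6 9 1 4 7 10 2 5]
After op 4 (cut(2)): [3 6 9 1 4 7 10 2 5 8 0]
Card 3 is at position 0.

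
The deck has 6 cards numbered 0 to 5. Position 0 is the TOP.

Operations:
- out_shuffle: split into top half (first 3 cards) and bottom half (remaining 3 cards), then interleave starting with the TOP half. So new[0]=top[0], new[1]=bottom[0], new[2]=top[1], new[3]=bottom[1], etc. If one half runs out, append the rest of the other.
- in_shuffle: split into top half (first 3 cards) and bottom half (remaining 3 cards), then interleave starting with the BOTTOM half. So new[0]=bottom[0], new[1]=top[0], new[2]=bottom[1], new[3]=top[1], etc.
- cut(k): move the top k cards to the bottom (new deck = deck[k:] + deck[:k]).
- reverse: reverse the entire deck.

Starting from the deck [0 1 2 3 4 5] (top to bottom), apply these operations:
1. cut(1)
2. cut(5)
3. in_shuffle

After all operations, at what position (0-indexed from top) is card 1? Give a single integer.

Answer: 3

Derivation:
After op 1 (cut(1)): [1 2 3 4 5 0]
After op 2 (cut(5)): [0 1 2 3 4 5]
After op 3 (in_shuffle): [3 0 4 1 5 2]
Card 1 is at position 3.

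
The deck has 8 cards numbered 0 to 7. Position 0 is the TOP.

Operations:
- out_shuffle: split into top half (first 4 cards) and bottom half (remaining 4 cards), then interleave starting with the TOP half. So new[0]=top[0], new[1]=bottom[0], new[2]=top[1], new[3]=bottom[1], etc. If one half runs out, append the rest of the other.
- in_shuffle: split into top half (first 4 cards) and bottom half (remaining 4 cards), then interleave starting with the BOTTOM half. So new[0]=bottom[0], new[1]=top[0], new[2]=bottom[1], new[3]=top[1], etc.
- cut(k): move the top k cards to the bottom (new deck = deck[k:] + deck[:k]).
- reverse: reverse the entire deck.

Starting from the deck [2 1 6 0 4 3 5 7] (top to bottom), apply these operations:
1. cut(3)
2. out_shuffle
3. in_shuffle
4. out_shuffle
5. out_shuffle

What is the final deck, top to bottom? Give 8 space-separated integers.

After op 1 (cut(3)): [0 4 3 5 7 2 1 6]
After op 2 (out_shuffle): [0 7 4 2 3 1 5 6]
After op 3 (in_shuffle): [3 0 1 7 5 4 6 2]
After op 4 (out_shuffle): [3 5 0 4 1 6 7 2]
After op 5 (out_shuffle): [3 1 5 6 0 7 4 2]

Answer: 3 1 5 6 0 7 4 2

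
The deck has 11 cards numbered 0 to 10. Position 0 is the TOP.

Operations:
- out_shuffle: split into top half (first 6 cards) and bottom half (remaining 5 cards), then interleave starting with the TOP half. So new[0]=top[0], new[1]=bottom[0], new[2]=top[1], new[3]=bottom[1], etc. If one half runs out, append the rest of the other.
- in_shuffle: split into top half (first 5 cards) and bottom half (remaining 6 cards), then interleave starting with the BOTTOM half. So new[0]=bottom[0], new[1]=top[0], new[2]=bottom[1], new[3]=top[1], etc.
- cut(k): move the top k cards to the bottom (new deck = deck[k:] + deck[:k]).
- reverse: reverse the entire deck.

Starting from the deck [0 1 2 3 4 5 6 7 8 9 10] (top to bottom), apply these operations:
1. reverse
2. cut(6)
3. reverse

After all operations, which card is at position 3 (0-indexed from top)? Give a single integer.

Answer: 8

Derivation:
After op 1 (reverse): [10 9 8 7 6 5 4 3 2 1 0]
After op 2 (cut(6)): [4 3 2 1 0 10 9 8 7 6 5]
After op 3 (reverse): [5 6 7 8 9 10 0 1 2 3 4]
Position 3: card 8.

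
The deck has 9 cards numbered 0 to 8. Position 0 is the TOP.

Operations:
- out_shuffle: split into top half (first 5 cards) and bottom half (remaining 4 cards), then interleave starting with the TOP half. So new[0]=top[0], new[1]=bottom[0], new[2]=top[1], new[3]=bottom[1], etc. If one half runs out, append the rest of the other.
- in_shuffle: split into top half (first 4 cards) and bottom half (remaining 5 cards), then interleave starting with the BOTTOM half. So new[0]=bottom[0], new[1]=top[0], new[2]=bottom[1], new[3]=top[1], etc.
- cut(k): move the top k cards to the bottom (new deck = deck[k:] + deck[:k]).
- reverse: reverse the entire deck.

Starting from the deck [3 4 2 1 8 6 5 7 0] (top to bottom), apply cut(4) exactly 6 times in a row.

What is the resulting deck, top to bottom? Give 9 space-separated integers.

Answer: 5 7 0 3 4 2 1 8 6

Derivation:
After op 1 (cut(4)): [8 6 5 7 0 3 4 2 1]
After op 2 (cut(4)): [0 3 4 2 1 8 6 5 7]
After op 3 (cut(4)): [1 8 6 5 7 0 3 4 2]
After op 4 (cut(4)): [7 0 3 4 2 1 8 6 5]
After op 5 (cut(4)): [2 1 8 6 5 7 0 3 4]
After op 6 (cut(4)): [5 7 0 3 4 2 1 8 6]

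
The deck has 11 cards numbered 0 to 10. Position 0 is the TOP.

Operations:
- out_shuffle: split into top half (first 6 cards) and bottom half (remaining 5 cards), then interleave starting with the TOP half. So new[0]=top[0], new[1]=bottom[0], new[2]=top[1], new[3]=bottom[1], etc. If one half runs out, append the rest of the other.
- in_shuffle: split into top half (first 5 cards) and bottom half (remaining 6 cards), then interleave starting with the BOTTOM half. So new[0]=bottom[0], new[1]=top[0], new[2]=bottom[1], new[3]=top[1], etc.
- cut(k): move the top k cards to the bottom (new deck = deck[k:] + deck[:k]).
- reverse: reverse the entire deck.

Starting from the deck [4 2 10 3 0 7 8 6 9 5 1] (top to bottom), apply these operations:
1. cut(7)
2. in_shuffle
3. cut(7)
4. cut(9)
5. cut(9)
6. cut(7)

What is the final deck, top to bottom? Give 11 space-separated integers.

Answer: 8 2 6 10 9 3 5 0 1 7 4

Derivation:
After op 1 (cut(7)): [6 9 5 1 4 2 10 3 0 7 8]
After op 2 (in_shuffle): [2 6 10 9 3 5 0 1 7 4 8]
After op 3 (cut(7)): [1 7 4 8 2 6 10 9 3 5 0]
After op 4 (cut(9)): [5 0 1 7 4 8 2 6 10 9 3]
After op 5 (cut(9)): [9 3 5 0 1 7 4 8 2 6 10]
After op 6 (cut(7)): [8 2 6 10 9 3 5 0 1 7 4]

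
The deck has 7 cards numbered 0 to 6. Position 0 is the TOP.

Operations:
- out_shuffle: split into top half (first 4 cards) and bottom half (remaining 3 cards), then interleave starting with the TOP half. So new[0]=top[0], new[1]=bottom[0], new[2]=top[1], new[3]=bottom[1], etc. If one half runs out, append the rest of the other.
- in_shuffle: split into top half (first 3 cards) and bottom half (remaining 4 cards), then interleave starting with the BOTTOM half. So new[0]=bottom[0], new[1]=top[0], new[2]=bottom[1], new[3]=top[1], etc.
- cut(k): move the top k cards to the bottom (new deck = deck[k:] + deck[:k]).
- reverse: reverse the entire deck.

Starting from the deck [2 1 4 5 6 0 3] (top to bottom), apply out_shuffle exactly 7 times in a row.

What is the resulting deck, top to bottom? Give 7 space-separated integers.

After op 1 (out_shuffle): [2 6 1 0 4 3 5]
After op 2 (out_shuffle): [2 4 6 3 1 5 0]
After op 3 (out_shuffle): [2 1 4 5 6 0 3]
After op 4 (out_shuffle): [2 6 1 0 4 3 5]
After op 5 (out_shuffle): [2 4 6 3 1 5 0]
After op 6 (out_shuffle): [2 1 4 5 6 0 3]
After op 7 (out_shuffle): [2 6 1 0 4 3 5]

Answer: 2 6 1 0 4 3 5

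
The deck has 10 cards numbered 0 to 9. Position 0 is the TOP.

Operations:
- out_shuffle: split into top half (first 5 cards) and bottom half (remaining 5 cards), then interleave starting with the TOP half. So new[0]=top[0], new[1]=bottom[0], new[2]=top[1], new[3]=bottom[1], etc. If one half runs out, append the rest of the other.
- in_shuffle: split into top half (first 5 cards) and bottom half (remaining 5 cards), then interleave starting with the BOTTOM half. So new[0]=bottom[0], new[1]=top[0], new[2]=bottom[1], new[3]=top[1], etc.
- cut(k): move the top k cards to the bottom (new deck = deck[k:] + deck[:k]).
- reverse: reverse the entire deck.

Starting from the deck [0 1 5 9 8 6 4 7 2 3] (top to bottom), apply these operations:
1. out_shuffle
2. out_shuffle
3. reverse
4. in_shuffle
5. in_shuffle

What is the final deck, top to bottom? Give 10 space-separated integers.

After op 1 (out_shuffle): [0 6 1 4 5 7 9 2 8 3]
After op 2 (out_shuffle): [0 7 6 9 1 2 4 8 5 3]
After op 3 (reverse): [3 5 8 4 2 1 9 6 7 0]
After op 4 (in_shuffle): [1 3 9 5 6 8 7 4 0 2]
After op 5 (in_shuffle): [8 1 7 3 4 9 0 5 2 6]

Answer: 8 1 7 3 4 9 0 5 2 6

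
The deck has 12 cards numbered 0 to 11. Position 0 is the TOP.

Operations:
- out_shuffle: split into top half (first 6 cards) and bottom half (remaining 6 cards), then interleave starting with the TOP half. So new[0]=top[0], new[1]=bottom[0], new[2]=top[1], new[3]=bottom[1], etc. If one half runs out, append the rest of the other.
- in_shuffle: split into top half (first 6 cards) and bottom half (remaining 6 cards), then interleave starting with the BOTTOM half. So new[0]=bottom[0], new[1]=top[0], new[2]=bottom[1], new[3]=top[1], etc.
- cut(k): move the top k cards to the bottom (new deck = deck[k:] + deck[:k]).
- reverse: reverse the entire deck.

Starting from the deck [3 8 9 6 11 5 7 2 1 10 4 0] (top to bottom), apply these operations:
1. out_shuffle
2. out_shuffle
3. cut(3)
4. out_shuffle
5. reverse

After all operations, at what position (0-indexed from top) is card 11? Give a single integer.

Answer: 7

Derivation:
After op 1 (out_shuffle): [3 7 8 2 9 1 6 10 11 4 5 0]
After op 2 (out_shuffle): [3 6 7 10 8 11 2 4 9 5 1 0]
After op 3 (cut(3)): [10 8 11 2 4 9 5 1 0 3 6 7]
After op 4 (out_shuffle): [10 5 8 1 11 0 2 3 4 6 9 7]
After op 5 (reverse): [7 9 6 4 3 2 0 11 1 8 5 10]
Card 11 is at position 7.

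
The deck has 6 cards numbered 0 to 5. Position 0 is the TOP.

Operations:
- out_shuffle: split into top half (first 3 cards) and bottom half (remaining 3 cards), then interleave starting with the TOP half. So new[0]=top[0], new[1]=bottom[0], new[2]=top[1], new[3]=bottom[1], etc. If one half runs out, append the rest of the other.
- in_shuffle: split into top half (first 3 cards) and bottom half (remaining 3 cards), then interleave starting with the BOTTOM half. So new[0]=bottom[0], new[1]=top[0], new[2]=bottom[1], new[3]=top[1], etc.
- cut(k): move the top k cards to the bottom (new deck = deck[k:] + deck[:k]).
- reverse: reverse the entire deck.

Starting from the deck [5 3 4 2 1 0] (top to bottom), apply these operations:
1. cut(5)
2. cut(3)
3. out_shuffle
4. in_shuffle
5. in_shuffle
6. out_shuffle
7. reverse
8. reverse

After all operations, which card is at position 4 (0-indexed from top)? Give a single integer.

After op 1 (cut(5)): [0 5 3 4 2 1]
After op 2 (cut(3)): [4 2 1 0 5 3]
After op 3 (out_shuffle): [4 0 2 5 1 3]
After op 4 (in_shuffle): [5 4 1 0 3 2]
After op 5 (in_shuffle): [0 5 3 4 2 1]
After op 6 (out_shuffle): [0 4 5 2 3 1]
After op 7 (reverse): [1 3 2 5 4 0]
After op 8 (reverse): [0 4 5 2 3 1]
Position 4: card 3.

Answer: 3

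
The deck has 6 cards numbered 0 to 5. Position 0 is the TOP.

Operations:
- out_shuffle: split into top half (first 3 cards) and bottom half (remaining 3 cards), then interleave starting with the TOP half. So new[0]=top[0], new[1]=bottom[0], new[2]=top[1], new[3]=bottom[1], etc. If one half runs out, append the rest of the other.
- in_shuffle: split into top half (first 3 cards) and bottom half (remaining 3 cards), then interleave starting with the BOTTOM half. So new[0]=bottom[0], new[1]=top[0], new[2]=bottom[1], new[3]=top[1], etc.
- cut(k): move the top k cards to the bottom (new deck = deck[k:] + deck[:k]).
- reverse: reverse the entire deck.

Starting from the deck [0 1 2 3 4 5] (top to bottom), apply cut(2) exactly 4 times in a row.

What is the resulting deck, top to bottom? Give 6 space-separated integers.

Answer: 2 3 4 5 0 1

Derivation:
After op 1 (cut(2)): [2 3 4 5 0 1]
After op 2 (cut(2)): [4 5 0 1 2 3]
After op 3 (cut(2)): [0 1 2 3 4 5]
After op 4 (cut(2)): [2 3 4 5 0 1]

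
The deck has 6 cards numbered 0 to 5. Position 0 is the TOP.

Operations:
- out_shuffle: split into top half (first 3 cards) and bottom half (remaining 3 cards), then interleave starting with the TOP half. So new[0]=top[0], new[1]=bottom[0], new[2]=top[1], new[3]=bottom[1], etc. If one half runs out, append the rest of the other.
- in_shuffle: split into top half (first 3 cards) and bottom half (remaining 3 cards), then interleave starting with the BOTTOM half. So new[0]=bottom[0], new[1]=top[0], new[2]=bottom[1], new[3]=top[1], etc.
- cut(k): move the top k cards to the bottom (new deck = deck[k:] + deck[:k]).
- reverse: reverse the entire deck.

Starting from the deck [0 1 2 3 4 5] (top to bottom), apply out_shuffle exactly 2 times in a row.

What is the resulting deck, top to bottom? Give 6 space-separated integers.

Answer: 0 4 3 2 1 5

Derivation:
After op 1 (out_shuffle): [0 3 1 4 2 5]
After op 2 (out_shuffle): [0 4 3 2 1 5]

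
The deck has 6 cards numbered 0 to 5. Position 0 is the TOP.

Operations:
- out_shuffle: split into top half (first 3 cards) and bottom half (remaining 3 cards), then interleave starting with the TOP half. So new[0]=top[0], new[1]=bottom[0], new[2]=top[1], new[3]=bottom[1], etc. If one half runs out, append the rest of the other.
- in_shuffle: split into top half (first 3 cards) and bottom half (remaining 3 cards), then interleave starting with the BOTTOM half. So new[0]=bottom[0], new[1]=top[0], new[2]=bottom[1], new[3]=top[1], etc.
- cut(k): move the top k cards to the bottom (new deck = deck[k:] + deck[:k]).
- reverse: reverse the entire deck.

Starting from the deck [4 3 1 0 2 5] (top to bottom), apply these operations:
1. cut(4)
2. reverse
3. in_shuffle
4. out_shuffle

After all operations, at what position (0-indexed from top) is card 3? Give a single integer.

After op 1 (cut(4)): [2 5 4 3 1 0]
After op 2 (reverse): [0 1 3 4 5 2]
After op 3 (in_shuffle): [4 0 5 1 2 3]
After op 4 (out_shuffle): [4 1 0 2 5 3]
Card 3 is at position 5.

Answer: 5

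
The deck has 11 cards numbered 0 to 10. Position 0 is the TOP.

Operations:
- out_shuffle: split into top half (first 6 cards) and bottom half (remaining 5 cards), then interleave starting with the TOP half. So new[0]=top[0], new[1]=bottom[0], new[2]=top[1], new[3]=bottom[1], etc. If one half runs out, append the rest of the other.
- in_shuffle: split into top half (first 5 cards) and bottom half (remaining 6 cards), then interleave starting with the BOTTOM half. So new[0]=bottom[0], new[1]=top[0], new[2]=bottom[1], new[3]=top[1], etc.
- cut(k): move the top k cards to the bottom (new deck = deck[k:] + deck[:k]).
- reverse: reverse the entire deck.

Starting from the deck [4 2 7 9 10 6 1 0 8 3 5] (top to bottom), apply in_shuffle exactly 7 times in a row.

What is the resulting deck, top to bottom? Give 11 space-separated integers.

After op 1 (in_shuffle): [6 4 1 2 0 7 8 9 3 10 5]
After op 2 (in_shuffle): [7 6 8 4 9 1 3 2 10 0 5]
After op 3 (in_shuffle): [1 7 3 6 2 8 10 4 0 9 5]
After op 4 (in_shuffle): [8 1 10 7 4 3 0 6 9 2 5]
After op 5 (in_shuffle): [3 8 0 1 6 10 9 7 2 4 5]
After op 6 (in_shuffle): [10 3 9 8 7 0 2 1 4 6 5]
After op 7 (in_shuffle): [0 10 2 3 1 9 4 8 6 7 5]

Answer: 0 10 2 3 1 9 4 8 6 7 5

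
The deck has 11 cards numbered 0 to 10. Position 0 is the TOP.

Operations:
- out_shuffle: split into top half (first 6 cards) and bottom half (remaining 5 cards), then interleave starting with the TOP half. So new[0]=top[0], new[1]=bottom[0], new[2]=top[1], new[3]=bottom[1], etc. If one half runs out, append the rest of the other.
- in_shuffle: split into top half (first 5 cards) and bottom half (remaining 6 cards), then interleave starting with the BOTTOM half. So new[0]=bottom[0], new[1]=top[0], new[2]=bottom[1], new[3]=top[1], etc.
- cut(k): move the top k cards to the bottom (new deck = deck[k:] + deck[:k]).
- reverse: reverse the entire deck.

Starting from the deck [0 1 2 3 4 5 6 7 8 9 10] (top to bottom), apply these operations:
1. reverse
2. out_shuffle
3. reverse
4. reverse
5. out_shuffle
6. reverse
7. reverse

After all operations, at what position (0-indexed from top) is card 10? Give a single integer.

After op 1 (reverse): [10 9 8 7 6 5 4 3 2 1 0]
After op 2 (out_shuffle): [10 4 9 3 8 2 7 1 6 0 5]
After op 3 (reverse): [5 0 6 1 7 2 8 3 9 4 10]
After op 4 (reverse): [10 4 9 3 8 2 7 1 6 0 5]
After op 5 (out_shuffle): [10 7 4 1 9 6 3 0 8 5 2]
After op 6 (reverse): [2 5 8 0 3 6 9 1 4 7 10]
After op 7 (reverse): [10 7 4 1 9 6 3 0 8 5 2]
Card 10 is at position 0.

Answer: 0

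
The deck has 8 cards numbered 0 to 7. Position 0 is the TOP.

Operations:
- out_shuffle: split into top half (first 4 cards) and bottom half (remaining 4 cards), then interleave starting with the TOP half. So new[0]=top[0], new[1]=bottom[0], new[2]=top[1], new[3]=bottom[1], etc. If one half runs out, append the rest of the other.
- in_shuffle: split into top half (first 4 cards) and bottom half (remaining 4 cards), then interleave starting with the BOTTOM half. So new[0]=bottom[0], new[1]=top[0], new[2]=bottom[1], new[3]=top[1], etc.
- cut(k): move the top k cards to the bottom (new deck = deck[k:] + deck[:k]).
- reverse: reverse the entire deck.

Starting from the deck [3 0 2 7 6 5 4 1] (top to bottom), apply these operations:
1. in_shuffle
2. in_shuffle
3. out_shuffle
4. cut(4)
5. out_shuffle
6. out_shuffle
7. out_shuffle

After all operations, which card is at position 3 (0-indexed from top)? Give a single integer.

After op 1 (in_shuffle): [6 3 5 0 4 2 1 7]
After op 2 (in_shuffle): [4 6 2 3 1 5 7 0]
After op 3 (out_shuffle): [4 1 6 5 2 7 3 0]
After op 4 (cut(4)): [2 7 3 0 4 1 6 5]
After op 5 (out_shuffle): [2 4 7 1 3 6 0 5]
After op 6 (out_shuffle): [2 3 4 6 7 0 1 5]
After op 7 (out_shuffle): [2 7 3 0 4 1 6 5]
Position 3: card 0.

Answer: 0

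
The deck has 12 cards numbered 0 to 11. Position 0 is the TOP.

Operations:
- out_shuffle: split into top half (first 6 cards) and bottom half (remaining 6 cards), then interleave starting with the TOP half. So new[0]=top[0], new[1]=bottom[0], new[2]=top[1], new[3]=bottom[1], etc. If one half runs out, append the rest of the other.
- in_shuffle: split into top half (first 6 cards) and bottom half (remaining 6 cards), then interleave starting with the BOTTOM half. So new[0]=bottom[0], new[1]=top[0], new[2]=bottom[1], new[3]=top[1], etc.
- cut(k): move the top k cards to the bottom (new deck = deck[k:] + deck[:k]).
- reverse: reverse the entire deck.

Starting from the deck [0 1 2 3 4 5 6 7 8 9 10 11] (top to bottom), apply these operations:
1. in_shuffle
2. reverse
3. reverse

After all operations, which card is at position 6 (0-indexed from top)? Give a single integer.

Answer: 9

Derivation:
After op 1 (in_shuffle): [6 0 7 1 8 2 9 3 10 4 11 5]
After op 2 (reverse): [5 11 4 10 3 9 2 8 1 7 0 6]
After op 3 (reverse): [6 0 7 1 8 2 9 3 10 4 11 5]
Position 6: card 9.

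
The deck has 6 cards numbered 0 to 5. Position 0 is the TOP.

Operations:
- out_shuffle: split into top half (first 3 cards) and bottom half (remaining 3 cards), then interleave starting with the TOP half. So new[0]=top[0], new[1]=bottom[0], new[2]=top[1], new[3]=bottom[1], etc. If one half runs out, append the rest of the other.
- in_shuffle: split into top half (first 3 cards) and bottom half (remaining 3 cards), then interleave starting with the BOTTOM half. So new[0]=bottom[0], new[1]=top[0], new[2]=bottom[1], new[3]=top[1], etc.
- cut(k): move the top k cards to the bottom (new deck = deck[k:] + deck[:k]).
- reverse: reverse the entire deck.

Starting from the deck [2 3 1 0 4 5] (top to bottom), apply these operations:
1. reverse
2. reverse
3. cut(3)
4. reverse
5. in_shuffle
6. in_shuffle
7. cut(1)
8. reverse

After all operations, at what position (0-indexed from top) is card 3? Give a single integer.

Answer: 0

Derivation:
After op 1 (reverse): [5 4 0 1 3 2]
After op 2 (reverse): [2 3 1 0 4 5]
After op 3 (cut(3)): [0 4 5 2 3 1]
After op 4 (reverse): [1 3 2 5 4 0]
After op 5 (in_shuffle): [5 1 4 3 0 2]
After op 6 (in_shuffle): [3 5 0 1 2 4]
After op 7 (cut(1)): [5 0 1 2 4 3]
After op 8 (reverse): [3 4 2 1 0 5]
Card 3 is at position 0.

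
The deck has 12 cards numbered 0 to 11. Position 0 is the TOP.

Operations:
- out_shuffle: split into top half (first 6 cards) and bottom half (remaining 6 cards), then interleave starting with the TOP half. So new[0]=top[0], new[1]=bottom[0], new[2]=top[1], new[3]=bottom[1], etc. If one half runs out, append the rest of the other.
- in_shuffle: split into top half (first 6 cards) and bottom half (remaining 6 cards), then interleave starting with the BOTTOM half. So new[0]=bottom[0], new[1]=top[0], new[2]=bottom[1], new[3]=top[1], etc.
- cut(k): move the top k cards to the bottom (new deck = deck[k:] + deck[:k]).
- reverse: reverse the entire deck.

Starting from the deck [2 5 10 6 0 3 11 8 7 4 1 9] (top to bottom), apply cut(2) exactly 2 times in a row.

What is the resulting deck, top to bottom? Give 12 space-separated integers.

After op 1 (cut(2)): [10 6 0 3 11 8 7 4 1 9 2 5]
After op 2 (cut(2)): [0 3 11 8 7 4 1 9 2 5 10 6]

Answer: 0 3 11 8 7 4 1 9 2 5 10 6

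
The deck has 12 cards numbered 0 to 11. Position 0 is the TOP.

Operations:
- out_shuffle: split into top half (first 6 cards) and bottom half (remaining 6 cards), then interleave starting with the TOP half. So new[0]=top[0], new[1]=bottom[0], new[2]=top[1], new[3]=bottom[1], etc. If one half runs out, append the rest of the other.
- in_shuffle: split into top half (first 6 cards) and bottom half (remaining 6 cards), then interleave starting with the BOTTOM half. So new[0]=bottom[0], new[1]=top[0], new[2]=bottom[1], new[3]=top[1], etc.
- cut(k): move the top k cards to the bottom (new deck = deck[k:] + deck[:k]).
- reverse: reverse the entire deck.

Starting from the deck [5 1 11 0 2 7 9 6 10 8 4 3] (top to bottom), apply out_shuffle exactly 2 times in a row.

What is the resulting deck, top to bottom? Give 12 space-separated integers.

After op 1 (out_shuffle): [5 9 1 6 11 10 0 8 2 4 7 3]
After op 2 (out_shuffle): [5 0 9 8 1 2 6 4 11 7 10 3]

Answer: 5 0 9 8 1 2 6 4 11 7 10 3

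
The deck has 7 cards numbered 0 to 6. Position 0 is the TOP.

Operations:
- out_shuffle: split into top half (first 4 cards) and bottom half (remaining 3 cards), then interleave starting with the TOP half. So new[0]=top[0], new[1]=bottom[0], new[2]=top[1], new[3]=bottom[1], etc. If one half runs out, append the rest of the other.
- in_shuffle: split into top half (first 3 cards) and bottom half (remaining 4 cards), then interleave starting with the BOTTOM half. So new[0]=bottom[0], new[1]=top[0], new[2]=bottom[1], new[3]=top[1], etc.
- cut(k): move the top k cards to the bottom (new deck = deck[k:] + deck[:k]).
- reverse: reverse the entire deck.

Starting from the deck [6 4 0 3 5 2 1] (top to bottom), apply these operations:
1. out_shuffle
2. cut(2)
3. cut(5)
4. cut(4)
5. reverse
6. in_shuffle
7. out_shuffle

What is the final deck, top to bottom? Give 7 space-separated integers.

Answer: 6 1 2 5 3 0 4

Derivation:
After op 1 (out_shuffle): [6 5 4 2 0 1 3]
After op 2 (cut(2)): [4 2 0 1 3 6 5]
After op 3 (cut(5)): [6 5 4 2 0 1 3]
After op 4 (cut(4)): [0 1 3 6 5 4 2]
After op 5 (reverse): [2 4 5 6 3 1 0]
After op 6 (in_shuffle): [6 2 3 4 1 5 0]
After op 7 (out_shuffle): [6 1 2 5 3 0 4]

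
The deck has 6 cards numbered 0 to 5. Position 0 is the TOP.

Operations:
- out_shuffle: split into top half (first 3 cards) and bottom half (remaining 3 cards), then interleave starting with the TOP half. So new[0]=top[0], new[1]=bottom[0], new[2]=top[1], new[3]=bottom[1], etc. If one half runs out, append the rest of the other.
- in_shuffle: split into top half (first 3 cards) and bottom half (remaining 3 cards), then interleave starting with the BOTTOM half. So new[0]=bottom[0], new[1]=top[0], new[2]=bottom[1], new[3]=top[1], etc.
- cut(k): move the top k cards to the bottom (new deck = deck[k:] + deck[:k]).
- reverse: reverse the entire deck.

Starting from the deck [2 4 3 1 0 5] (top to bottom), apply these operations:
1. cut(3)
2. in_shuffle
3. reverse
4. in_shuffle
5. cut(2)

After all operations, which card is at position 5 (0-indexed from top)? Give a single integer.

Answer: 5

Derivation:
After op 1 (cut(3)): [1 0 5 2 4 3]
After op 2 (in_shuffle): [2 1 4 0 3 5]
After op 3 (reverse): [5 3 0 4 1 2]
After op 4 (in_shuffle): [4 5 1 3 2 0]
After op 5 (cut(2)): [1 3 2 0 4 5]
Position 5: card 5.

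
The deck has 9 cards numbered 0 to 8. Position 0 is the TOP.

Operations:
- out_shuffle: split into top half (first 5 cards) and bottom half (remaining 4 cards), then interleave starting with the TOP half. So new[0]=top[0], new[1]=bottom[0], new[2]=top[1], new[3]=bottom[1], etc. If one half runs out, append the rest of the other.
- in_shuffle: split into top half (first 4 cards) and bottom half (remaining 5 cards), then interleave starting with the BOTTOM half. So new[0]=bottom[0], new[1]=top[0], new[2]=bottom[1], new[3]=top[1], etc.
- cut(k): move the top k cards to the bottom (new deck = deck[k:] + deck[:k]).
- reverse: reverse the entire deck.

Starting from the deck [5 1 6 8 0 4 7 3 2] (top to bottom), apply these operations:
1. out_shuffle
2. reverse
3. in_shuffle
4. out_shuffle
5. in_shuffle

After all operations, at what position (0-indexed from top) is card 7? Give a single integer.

After op 1 (out_shuffle): [5 4 1 7 6 3 8 2 0]
After op 2 (reverse): [0 2 8 3 6 7 1 4 5]
After op 3 (in_shuffle): [6 0 7 2 1 8 4 3 5]
After op 4 (out_shuffle): [6 8 0 4 7 3 2 5 1]
After op 5 (in_shuffle): [7 6 3 8 2 0 5 4 1]
Card 7 is at position 0.

Answer: 0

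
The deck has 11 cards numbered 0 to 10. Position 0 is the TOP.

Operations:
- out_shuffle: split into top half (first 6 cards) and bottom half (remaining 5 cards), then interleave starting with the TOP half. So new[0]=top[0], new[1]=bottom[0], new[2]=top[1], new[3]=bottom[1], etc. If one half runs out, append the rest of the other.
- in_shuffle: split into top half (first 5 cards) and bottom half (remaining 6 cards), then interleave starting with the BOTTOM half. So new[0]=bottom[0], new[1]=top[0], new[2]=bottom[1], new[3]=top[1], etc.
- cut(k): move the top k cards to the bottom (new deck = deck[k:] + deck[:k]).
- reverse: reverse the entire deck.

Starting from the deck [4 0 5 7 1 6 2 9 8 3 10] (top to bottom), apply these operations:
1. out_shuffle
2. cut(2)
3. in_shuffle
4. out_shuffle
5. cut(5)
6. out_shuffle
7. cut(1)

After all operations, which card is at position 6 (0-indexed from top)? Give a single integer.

After op 1 (out_shuffle): [4 2 0 9 5 8 7 3 1 10 6]
After op 2 (cut(2)): [0 9 5 8 7 3 1 10 6 4 2]
After op 3 (in_shuffle): [3 0 1 9 10 5 6 8 4 7 2]
After op 4 (out_shuffle): [3 6 0 8 1 4 9 7 10 2 5]
After op 5 (cut(5)): [4 9 7 10 2 5 3 6 0 8 1]
After op 6 (out_shuffle): [4 3 9 6 7 0 10 8 2 1 5]
After op 7 (cut(1)): [3 9 6 7 0 10 8 2 1 5 4]
Position 6: card 8.

Answer: 8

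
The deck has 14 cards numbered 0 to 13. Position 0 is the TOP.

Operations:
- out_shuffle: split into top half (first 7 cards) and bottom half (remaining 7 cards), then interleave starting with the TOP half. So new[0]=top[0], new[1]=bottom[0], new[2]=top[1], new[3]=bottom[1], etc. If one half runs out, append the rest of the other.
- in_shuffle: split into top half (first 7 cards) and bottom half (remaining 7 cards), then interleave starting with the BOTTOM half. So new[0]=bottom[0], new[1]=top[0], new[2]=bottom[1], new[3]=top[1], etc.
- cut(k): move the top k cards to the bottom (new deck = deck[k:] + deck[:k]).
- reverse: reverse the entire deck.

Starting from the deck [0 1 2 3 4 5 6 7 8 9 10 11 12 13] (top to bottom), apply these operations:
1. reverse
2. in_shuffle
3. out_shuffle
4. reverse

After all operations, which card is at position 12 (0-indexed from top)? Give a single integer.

Answer: 10

Derivation:
After op 1 (reverse): [13 12 11 10 9 8 7 6 5 4 3 2 1 0]
After op 2 (in_shuffle): [6 13 5 12 4 11 3 10 2 9 1 8 0 7]
After op 3 (out_shuffle): [6 10 13 2 5 9 12 1 4 8 11 0 3 7]
After op 4 (reverse): [7 3 0 11 8 4 1 12 9 5 2 13 10 6]
Position 12: card 10.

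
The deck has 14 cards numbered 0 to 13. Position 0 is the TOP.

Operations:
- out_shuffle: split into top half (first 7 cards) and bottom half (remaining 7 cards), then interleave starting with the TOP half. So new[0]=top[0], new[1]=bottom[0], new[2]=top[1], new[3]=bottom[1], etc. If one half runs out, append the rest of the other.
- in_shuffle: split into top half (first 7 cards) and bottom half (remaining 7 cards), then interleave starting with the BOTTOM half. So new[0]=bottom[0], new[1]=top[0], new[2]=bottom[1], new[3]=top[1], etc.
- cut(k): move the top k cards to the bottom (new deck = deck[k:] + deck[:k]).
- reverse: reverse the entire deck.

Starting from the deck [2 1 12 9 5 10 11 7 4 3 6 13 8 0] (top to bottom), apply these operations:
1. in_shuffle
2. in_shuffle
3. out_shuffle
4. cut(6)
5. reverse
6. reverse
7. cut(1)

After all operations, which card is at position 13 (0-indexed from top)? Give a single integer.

Answer: 2

Derivation:
After op 1 (in_shuffle): [7 2 4 1 3 12 6 9 13 5 8 10 0 11]
After op 2 (in_shuffle): [9 7 13 2 5 4 8 1 10 3 0 12 11 6]
After op 3 (out_shuffle): [9 1 7 10 13 3 2 0 5 12 4 11 8 6]
After op 4 (cut(6)): [2 0 5 12 4 11 8 6 9 1 7 10 13 3]
After op 5 (reverse): [3 13 10 7 1 9 6 8 11 4 12 5 0 2]
After op 6 (reverse): [2 0 5 12 4 11 8 6 9 1 7 10 13 3]
After op 7 (cut(1)): [0 5 12 4 11 8 6 9 1 7 10 13 3 2]
Position 13: card 2.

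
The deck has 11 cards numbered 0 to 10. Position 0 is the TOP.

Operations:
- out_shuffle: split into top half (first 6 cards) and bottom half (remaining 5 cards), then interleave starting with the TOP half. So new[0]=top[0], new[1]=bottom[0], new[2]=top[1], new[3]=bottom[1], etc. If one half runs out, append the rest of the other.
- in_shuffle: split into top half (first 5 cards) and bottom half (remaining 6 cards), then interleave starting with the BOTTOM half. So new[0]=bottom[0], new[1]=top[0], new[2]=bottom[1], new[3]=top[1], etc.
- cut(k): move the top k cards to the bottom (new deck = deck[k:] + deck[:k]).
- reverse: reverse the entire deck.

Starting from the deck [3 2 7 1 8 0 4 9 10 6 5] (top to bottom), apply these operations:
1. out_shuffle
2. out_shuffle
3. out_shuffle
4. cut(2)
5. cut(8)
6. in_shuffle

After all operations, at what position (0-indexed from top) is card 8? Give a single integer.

Answer: 1

Derivation:
After op 1 (out_shuffle): [3 4 2 9 7 10 1 6 8 5 0]
After op 2 (out_shuffle): [3 1 4 6 2 8 9 5 7 0 10]
After op 3 (out_shuffle): [3 9 1 5 4 7 6 0 2 10 8]
After op 4 (cut(2)): [1 5 4 7 6 0 2 10 8 3 9]
After op 5 (cut(8)): [8 3 9 1 5 4 7 6 0 2 10]
After op 6 (in_shuffle): [4 8 7 3 6 9 0 1 2 5 10]
Card 8 is at position 1.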